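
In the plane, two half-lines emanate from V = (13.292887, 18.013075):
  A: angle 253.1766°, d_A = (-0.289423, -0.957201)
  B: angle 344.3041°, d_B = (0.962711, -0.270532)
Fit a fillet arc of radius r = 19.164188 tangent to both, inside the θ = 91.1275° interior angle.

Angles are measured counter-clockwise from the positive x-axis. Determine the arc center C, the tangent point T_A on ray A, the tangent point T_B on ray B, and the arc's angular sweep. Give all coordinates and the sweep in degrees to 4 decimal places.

bisector direction at 298.7403° = (0.480841,-0.876808)
center distance |VC| = r/sin(θ/2) = 19.164188/sin(45.5637°) = 26.839477
C = V + |VC|·bis = (26.1984,-5.5200)
T_A = V + ((C−V)·d_A)·d_A = V + 18.7907·d_A = (7.8544,0.0266)
T_B = V + ((C−V)·d_B)·d_B = V + 18.7907·d_B = (31.3829,12.9296)
sweep = 180° − θ = 88.8725°

center=(26.1984,-5.5200) T_A=(7.8544,0.0266) T_B=(31.3829,12.9296) sweep=88.8725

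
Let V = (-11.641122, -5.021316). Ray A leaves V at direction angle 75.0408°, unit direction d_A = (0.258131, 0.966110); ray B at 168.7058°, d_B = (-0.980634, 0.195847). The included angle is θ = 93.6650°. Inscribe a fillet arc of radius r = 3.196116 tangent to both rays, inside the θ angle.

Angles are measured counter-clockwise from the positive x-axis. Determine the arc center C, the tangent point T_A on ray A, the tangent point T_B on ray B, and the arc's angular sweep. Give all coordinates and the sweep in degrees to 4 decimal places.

bisector direction at 121.8733° = (-0.528043,0.849218)
center distance |VC| = r/sin(θ/2) = 3.196116/sin(46.8325°) = 4.382102
C = V + |VC|·bis = (-13.9551,-1.3000)
T_A = V + ((C−V)·d_A)·d_A = V + 2.9979·d_A = (-10.8673,-2.1250)
T_B = V + ((C−V)·d_B)·d_B = V + 2.9979·d_B = (-14.5810,-4.4342)
sweep = 180° − θ = 86.3350°

center=(-13.9551,-1.3000) T_A=(-10.8673,-2.1250) T_B=(-14.5810,-4.4342) sweep=86.3350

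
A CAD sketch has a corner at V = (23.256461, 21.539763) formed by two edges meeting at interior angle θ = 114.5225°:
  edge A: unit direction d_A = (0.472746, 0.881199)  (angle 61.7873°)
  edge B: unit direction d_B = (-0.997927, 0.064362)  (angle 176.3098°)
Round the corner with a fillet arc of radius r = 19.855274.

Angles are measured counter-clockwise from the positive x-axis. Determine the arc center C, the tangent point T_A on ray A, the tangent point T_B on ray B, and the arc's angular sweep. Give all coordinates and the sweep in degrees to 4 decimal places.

bisector direction at 119.0485° = (-0.485551,0.874209)
center distance |VC| = r/sin(θ/2) = 19.855274/sin(57.2612°) = 23.605049
C = V + |VC|·bis = (11.7950,42.1755)
T_A = V + ((C−V)·d_A)·d_A = V + 12.7658·d_A = (29.2915,32.7890)
T_B = V + ((C−V)·d_B)·d_B = V + 12.7658·d_B = (10.5171,22.3614)
sweep = 180° − θ = 65.4775°

center=(11.7950,42.1755) T_A=(29.2915,32.7890) T_B=(10.5171,22.3614) sweep=65.4775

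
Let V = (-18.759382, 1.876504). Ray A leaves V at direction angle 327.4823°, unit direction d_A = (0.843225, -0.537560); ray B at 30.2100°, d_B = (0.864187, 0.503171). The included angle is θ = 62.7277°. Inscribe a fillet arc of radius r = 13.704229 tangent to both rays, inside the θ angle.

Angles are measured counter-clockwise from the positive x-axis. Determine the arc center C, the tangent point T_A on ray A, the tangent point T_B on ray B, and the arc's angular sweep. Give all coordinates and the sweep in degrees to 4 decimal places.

bisector direction at 358.8462° = (0.999797,-0.020137)
center distance |VC| = r/sin(θ/2) = 13.704229/sin(31.3638°) = 26.330438
C = V + |VC|·bis = (7.5657,1.3463)
T_A = V + ((C−V)·d_A)·d_A = V + 22.4830·d_A = (0.1989,-10.2095)
T_B = V + ((C−V)·d_B)·d_B = V + 22.4830·d_B = (0.6701,13.1893)
sweep = 180° − θ = 117.2723°

center=(7.5657,1.3463) T_A=(0.1989,-10.2095) T_B=(0.6701,13.1893) sweep=117.2723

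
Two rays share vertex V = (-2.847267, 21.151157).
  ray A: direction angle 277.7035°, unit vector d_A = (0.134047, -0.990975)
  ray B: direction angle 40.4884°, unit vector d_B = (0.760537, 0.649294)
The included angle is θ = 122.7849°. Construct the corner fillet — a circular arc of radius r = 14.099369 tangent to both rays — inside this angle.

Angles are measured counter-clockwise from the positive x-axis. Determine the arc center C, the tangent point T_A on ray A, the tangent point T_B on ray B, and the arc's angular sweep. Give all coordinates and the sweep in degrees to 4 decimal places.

bisector direction at 339.0960° = (0.934179,-0.356804)
center distance |VC| = r/sin(θ/2) = 14.099369/sin(61.3924°) = 16.059972
C = V + |VC|·bis = (12.1556,15.4209)
T_A = V + ((C−V)·d_A)·d_A = V + 7.6896·d_A = (-1.8165,13.5309)
T_B = V + ((C−V)·d_B)·d_B = V + 7.6896·d_B = (3.0010,26.1440)
sweep = 180° − θ = 57.2151°

center=(12.1556,15.4209) T_A=(-1.8165,13.5309) T_B=(3.0010,26.1440) sweep=57.2151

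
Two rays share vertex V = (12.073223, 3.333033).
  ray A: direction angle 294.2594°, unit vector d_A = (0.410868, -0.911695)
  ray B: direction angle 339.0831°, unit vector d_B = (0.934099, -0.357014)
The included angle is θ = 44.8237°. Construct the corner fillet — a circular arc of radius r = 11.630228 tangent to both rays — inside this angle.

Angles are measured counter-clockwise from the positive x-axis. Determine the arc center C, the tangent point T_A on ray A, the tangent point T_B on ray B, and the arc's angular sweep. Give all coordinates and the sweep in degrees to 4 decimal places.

bisector direction at 316.6713° = (0.727429,-0.686183)
center distance |VC| = r/sin(θ/2) = 11.630228/sin(22.4119°) = 30.504589
C = V + |VC|·bis = (34.2631,-17.5987)
T_A = V + ((C−V)·d_A)·d_A = V + 28.2005·d_A = (23.6599,-22.3772)
T_B = V + ((C−V)·d_B)·d_B = V + 28.2005·d_B = (38.4153,-6.7349)
sweep = 180° − θ = 135.1763°

center=(34.2631,-17.5987) T_A=(23.6599,-22.3772) T_B=(38.4153,-6.7349) sweep=135.1763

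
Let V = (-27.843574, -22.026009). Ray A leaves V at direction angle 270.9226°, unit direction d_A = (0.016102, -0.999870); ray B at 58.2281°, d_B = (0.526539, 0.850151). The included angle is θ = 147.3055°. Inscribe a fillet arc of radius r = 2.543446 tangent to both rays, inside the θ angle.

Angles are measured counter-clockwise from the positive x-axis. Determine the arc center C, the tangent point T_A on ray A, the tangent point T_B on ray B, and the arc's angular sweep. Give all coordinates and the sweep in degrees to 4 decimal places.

center=(-25.2884,-22.7310) T_A=(-27.8316,-22.7719) T_B=(-27.4508,-21.3918) sweep=32.6945

bisector direction at 344.5753° = (0.963981,-0.265971)
center distance |VC| = r/sin(θ/2) = 2.543446/sin(73.6527°) = 2.650600
C = V + |VC|·bis = (-25.2884,-22.7310)
T_A = V + ((C−V)·d_A)·d_A = V + 0.7460·d_A = (-27.8316,-22.7719)
T_B = V + ((C−V)·d_B)·d_B = V + 0.7460·d_B = (-27.4508,-21.3918)
sweep = 180° − θ = 32.6945°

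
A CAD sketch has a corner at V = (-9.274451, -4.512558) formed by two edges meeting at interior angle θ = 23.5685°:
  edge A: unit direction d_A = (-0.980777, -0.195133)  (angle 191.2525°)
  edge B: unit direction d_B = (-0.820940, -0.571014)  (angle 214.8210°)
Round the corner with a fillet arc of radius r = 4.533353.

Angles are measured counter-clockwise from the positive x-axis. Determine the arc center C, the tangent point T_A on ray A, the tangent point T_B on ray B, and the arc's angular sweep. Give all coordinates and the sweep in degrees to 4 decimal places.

center=(-29.7019,-13.1990) T_A=(-30.5865,-8.7528) T_B=(-27.1133,-16.9206) sweep=156.4315

bisector direction at 203.0367° = (-0.920254,-0.391321)
center distance |VC| = r/sin(θ/2) = 4.533353/sin(11.7843°) = 22.197622
C = V + |VC|·bis = (-29.7019,-13.1990)
T_A = V + ((C−V)·d_A)·d_A = V + 21.7298·d_A = (-30.5865,-8.7528)
T_B = V + ((C−V)·d_B)·d_B = V + 21.7298·d_B = (-27.1133,-16.9206)
sweep = 180° − θ = 156.4315°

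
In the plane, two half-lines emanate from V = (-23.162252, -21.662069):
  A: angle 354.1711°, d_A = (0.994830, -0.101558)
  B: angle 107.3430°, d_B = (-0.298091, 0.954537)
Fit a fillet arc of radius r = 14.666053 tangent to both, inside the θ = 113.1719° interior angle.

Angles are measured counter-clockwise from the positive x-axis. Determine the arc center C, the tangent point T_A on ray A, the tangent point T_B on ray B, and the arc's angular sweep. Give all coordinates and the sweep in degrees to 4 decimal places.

bisector direction at 50.7571° = (0.632610,0.774470)
center distance |VC| = r/sin(θ/2) = 14.666053/sin(56.5859°) = 17.570178
C = V + |VC|·bis = (-12.0472,-8.0545)
T_A = V + ((C−V)·d_A)·d_A = V + 9.6756·d_A = (-13.5366,-22.6447)
T_B = V + ((C−V)·d_B)·d_B = V + 9.6756·d_B = (-26.0465,-12.4263)
sweep = 180° − θ = 66.8281°

center=(-12.0472,-8.0545) T_A=(-13.5366,-22.6447) T_B=(-26.0465,-12.4263) sweep=66.8281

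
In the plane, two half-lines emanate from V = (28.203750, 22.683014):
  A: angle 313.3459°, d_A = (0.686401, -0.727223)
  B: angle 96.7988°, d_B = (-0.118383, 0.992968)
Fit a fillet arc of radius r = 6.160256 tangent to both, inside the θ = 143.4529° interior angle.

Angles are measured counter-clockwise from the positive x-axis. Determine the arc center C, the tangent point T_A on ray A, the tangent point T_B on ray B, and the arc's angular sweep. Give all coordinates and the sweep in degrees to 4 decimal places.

center=(34.0799,25.4321) T_A=(29.6000,21.2037) T_B=(27.9629,24.7029) sweep=36.5471

bisector direction at 25.0723° = (0.905773,0.423762)
center distance |VC| = r/sin(θ/2) = 6.160256/sin(71.7264°) = 6.487414
C = V + |VC|·bis = (34.0799,25.4321)
T_A = V + ((C−V)·d_A)·d_A = V + 2.0342·d_A = (29.6000,21.2037)
T_B = V + ((C−V)·d_B)·d_B = V + 2.0342·d_B = (27.9629,24.7029)
sweep = 180° − θ = 36.5471°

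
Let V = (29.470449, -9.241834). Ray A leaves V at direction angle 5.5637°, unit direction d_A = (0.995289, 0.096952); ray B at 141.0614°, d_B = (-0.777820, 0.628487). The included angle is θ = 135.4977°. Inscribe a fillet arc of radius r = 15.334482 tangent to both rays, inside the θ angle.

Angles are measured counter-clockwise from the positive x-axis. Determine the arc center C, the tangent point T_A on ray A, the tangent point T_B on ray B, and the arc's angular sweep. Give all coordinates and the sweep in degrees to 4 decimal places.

bisector direction at 73.3126° = (0.287151,0.957885)
center distance |VC| = r/sin(θ/2) = 15.334482/sin(67.7489°) = 16.568273
C = V + |VC|·bis = (34.2280,6.6287)
T_A = V + ((C−V)·d_A)·d_A = V + 6.2739·d_A = (35.7148,-8.6336)
T_B = V + ((C−V)·d_B)·d_B = V + 6.2739·d_B = (24.5905,-5.2988)
sweep = 180° − θ = 44.5023°

center=(34.2280,6.6287) T_A=(35.7148,-8.6336) T_B=(24.5905,-5.2988) sweep=44.5023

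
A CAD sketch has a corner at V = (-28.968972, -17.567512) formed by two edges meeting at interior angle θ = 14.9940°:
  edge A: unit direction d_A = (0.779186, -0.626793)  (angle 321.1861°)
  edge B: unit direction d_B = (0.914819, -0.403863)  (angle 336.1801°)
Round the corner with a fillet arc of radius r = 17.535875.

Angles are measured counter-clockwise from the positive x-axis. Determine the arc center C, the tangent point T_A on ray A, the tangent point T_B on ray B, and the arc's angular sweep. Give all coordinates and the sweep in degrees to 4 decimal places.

center=(85.8506,-87.4253) T_A=(74.8592,-101.0890) T_B=(92.9326,-71.3831) sweep=165.0060

bisector direction at 328.6831° = (0.854306,-0.519771)
center distance |VC| = r/sin(θ/2) = 17.535875/sin(7.4970°) = 134.401010
C = V + |VC|·bis = (85.8506,-87.4253)
T_A = V + ((C−V)·d_A)·d_A = V + 133.2521·d_A = (74.8592,-101.0890)
T_B = V + ((C−V)·d_B)·d_B = V + 133.2521·d_B = (92.9326,-71.3831)
sweep = 180° − θ = 165.0060°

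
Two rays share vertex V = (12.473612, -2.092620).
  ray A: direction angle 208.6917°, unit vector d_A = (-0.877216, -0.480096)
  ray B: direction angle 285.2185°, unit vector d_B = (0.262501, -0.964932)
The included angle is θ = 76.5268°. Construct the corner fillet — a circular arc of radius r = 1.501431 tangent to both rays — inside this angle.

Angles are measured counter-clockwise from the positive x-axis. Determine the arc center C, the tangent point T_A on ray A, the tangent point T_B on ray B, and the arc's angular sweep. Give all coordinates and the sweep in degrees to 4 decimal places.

bisector direction at 246.9551° = (-0.391452,-0.920198)
center distance |VC| = r/sin(θ/2) = 1.501431/sin(38.2634°) = 2.424488
C = V + |VC|·bis = (11.5245,-4.3236)
T_A = V + ((C−V)·d_A)·d_A = V + 1.9036·d_A = (10.8037,-3.0066)
T_B = V + ((C−V)·d_B)·d_B = V + 1.9036·d_B = (12.9733,-3.9295)
sweep = 180° − θ = 103.4732°

center=(11.5245,-4.3236) T_A=(10.8037,-3.0066) T_B=(12.9733,-3.9295) sweep=103.4732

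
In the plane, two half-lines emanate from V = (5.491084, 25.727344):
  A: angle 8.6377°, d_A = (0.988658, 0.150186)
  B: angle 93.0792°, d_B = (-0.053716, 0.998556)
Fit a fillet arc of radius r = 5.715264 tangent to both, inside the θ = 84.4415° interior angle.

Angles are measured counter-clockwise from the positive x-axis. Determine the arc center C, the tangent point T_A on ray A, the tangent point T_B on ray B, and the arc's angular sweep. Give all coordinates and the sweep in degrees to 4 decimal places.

bisector direction at 50.8585° = (0.631238,0.775589)
center distance |VC| = r/sin(θ/2) = 5.715264/sin(42.2208°) = 8.504998
C = V + |VC|·bis = (10.8598,32.3237)
T_A = V + ((C−V)·d_A)·d_A = V + 6.2985·d_A = (11.7181,26.6733)
T_B = V + ((C−V)·d_B)·d_B = V + 6.2985·d_B = (5.1528,32.0167)
sweep = 180° − θ = 95.5585°

center=(10.8598,32.3237) T_A=(11.7181,26.6733) T_B=(5.1528,32.0167) sweep=95.5585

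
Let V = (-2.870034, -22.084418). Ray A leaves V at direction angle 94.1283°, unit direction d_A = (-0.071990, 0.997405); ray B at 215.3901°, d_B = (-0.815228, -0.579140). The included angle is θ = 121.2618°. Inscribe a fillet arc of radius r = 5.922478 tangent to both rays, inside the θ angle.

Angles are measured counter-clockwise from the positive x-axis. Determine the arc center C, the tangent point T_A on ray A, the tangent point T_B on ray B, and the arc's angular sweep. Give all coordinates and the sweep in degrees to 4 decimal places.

bisector direction at 154.7592° = (-0.904524,0.426424)
center distance |VC| = r/sin(θ/2) = 5.922478/sin(60.6309°) = 6.795897
C = V + |VC|·bis = (-9.0171,-19.1865)
T_A = V + ((C−V)·d_A)·d_A = V + 3.3329·d_A = (-3.1100,-18.7601)
T_B = V + ((C−V)·d_B)·d_B = V + 3.3329·d_B = (-5.5871,-24.0147)
sweep = 180° − θ = 58.7382°

center=(-9.0171,-19.1865) T_A=(-3.1100,-18.7601) T_B=(-5.5871,-24.0147) sweep=58.7382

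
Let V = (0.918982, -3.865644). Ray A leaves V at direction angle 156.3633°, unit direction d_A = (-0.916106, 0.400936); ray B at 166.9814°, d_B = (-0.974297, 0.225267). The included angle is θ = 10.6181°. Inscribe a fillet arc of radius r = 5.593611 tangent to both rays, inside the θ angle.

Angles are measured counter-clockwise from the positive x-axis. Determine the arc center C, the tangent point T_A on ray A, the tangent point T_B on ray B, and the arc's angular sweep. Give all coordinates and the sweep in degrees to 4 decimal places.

center=(-56.4677,15.1439) T_A=(-54.2250,20.2683) T_B=(-57.7278,9.6941) sweep=169.3819

bisector direction at 161.6724° = (-0.949274,0.314451)
center distance |VC| = r/sin(θ/2) = 5.593611/sin(5.3091°) = 60.453260
C = V + |VC|·bis = (-56.4677,15.1439)
T_A = V + ((C−V)·d_A)·d_A = V + 60.1939·d_A = (-54.2250,20.2683)
T_B = V + ((C−V)·d_B)·d_B = V + 60.1939·d_B = (-57.7278,9.6941)
sweep = 180° − θ = 169.3819°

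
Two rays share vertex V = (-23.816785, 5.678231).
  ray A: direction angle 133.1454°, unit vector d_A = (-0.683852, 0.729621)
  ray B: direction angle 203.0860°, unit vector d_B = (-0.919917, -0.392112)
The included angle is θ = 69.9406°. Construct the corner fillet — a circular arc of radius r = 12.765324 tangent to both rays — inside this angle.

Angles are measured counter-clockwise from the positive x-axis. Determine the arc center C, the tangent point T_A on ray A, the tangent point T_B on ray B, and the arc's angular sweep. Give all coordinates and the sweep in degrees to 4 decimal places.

center=(-45.6115,10.2649) T_A=(-36.2977,18.9945) T_B=(-40.6061,-1.4782) sweep=110.0594

bisector direction at 168.1157° = (-0.978565,0.205936)
center distance |VC| = r/sin(θ/2) = 12.765324/sin(34.9703°) = 22.272154
C = V + |VC|·bis = (-45.6115,10.2649)
T_A = V + ((C−V)·d_A)·d_A = V + 18.2509·d_A = (-36.2977,18.9945)
T_B = V + ((C−V)·d_B)·d_B = V + 18.2509·d_B = (-40.6061,-1.4782)
sweep = 180° − θ = 110.0594°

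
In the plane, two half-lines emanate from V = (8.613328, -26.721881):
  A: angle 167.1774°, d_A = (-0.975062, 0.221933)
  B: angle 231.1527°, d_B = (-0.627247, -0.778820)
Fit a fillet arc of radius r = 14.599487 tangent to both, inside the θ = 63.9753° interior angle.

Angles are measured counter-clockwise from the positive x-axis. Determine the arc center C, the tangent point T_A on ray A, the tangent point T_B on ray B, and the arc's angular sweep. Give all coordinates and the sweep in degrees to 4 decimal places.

bisector direction at 199.1651° = (-0.944577,-0.328291)
center distance |VC| = r/sin(θ/2) = 14.599487/sin(31.9876°) = 27.559906
C = V + |VC|·bis = (-17.4191,-35.7695)
T_A = V + ((C−V)·d_A)·d_A = V + 23.3753·d_A = (-14.1790,-21.5341)
T_B = V + ((C−V)·d_B)·d_B = V + 23.3753·d_B = (-6.0487,-44.9270)
sweep = 180° − θ = 116.0247°

center=(-17.4191,-35.7695) T_A=(-14.1790,-21.5341) T_B=(-6.0487,-44.9270) sweep=116.0247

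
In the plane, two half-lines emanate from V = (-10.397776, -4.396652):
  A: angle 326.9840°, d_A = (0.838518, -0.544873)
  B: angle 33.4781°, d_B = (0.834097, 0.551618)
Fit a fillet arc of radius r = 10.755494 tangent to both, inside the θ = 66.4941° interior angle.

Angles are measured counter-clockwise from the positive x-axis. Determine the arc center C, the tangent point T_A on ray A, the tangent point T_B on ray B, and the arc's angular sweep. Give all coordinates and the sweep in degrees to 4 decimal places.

center=(9.2199,-4.3175) T_A=(3.3595,-13.3362) T_B=(3.2870,4.6536) sweep=113.5059

bisector direction at 0.2311° = (0.999992,0.004033)
center distance |VC| = r/sin(θ/2) = 10.755494/sin(33.2471°) = 19.617858
C = V + |VC|·bis = (9.2199,-4.3175)
T_A = V + ((C−V)·d_A)·d_A = V + 16.4067·d_A = (3.3595,-13.3362)
T_B = V + ((C−V)·d_B)·d_B = V + 16.4067·d_B = (3.2870,4.6536)
sweep = 180° − θ = 113.5059°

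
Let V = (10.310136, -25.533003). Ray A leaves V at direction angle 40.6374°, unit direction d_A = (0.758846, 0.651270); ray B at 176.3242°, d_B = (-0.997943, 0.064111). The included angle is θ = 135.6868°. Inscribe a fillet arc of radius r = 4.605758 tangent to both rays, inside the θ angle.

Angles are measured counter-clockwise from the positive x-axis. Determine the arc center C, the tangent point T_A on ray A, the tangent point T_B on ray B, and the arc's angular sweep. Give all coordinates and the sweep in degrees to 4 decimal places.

center=(8.7338,-20.8165) T_A=(11.7334,-24.3115) T_B=(8.4385,-25.4128) sweep=44.3132

bisector direction at 108.4808° = (-0.316987,0.948430)
center distance |VC| = r/sin(θ/2) = 4.605758/sin(67.8434°) = 4.972980
C = V + |VC|·bis = (8.7338,-20.8165)
T_A = V + ((C−V)·d_A)·d_A = V + 1.8755·d_A = (11.7334,-24.3115)
T_B = V + ((C−V)·d_B)·d_B = V + 1.8755·d_B = (8.4385,-25.4128)
sweep = 180° − θ = 44.3132°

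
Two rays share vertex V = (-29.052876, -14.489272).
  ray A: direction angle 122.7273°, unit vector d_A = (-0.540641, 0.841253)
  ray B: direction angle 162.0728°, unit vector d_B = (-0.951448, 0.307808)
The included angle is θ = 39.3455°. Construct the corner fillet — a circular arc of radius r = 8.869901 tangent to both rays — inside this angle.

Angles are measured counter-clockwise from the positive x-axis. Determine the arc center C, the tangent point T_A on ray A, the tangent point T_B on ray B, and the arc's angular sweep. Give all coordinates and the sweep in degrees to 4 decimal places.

bisector direction at 142.4001° = (-0.792290,0.610144)
center distance |VC| = r/sin(θ/2) = 8.869901/sin(19.6728°) = 26.347744
C = V + |VC|·bis = (-49.9279,1.5867)
T_A = V + ((C−V)·d_A)·d_A = V + 24.8098·d_A = (-42.4661,6.3821)
T_B = V + ((C−V)·d_B)·d_B = V + 24.8098·d_B = (-52.6582,-6.8526)
sweep = 180° − θ = 140.6545°

center=(-49.9279,1.5867) T_A=(-42.4661,6.3821) T_B=(-52.6582,-6.8526) sweep=140.6545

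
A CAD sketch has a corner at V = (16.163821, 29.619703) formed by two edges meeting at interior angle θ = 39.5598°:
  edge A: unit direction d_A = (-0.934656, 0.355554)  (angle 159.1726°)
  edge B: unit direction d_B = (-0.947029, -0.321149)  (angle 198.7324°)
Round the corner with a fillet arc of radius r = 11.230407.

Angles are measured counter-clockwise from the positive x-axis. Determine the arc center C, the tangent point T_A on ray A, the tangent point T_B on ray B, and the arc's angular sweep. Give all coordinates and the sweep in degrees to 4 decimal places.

center=(-17.0166,30.2264) T_A=(-13.0236,40.7230) T_B=(-13.4100,19.5909) sweep=140.4402

bisector direction at 178.9525° = (-0.999833,0.018281)
center distance |VC| = r/sin(θ/2) = 11.230407/sin(19.7799°) = 33.186014
C = V + |VC|·bis = (-17.0166,30.2264)
T_A = V + ((C−V)·d_A)·d_A = V + 31.2280·d_A = (-13.0236,40.7230)
T_B = V + ((C−V)·d_B)·d_B = V + 31.2280·d_B = (-13.4100,19.5909)
sweep = 180° − θ = 140.4402°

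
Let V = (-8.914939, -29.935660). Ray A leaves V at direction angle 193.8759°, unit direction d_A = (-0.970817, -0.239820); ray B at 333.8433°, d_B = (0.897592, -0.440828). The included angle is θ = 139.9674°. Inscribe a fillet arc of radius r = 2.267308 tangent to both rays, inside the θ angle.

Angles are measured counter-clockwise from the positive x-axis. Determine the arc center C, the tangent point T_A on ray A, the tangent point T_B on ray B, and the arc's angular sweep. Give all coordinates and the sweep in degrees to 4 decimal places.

center=(-9.1731,-32.3349) T_A=(-9.7168,-30.1337) T_B=(-8.1736,-30.2998) sweep=40.0326

bisector direction at 263.8596° = (-0.106965,-0.994263)
center distance |VC| = r/sin(θ/2) = 2.267308/sin(69.9837°) = 2.413069
C = V + |VC|·bis = (-9.1731,-32.3349)
T_A = V + ((C−V)·d_A)·d_A = V + 0.8260·d_A = (-9.7168,-30.1337)
T_B = V + ((C−V)·d_B)·d_B = V + 0.8260·d_B = (-8.1736,-30.2998)
sweep = 180° − θ = 40.0326°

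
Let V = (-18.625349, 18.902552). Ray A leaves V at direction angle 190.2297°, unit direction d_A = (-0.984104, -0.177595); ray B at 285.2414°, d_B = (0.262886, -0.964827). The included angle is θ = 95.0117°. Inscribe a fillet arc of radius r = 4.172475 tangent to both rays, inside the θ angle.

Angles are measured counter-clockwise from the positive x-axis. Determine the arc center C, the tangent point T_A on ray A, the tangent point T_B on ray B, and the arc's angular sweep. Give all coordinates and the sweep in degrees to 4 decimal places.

center=(-21.6462,14.1175) T_A=(-22.3872,18.2237) T_B=(-17.6204,15.2144) sweep=84.9883

bisector direction at 237.7356° = (-0.533828,-0.845593)
center distance |VC| = r/sin(θ/2) = 4.172475/sin(47.5059°) = 5.658772
C = V + |VC|·bis = (-21.6462,14.1175)
T_A = V + ((C−V)·d_A)·d_A = V + 3.8226·d_A = (-22.3872,18.2237)
T_B = V + ((C−V)·d_B)·d_B = V + 3.8226·d_B = (-17.6204,15.2144)
sweep = 180° − θ = 84.9883°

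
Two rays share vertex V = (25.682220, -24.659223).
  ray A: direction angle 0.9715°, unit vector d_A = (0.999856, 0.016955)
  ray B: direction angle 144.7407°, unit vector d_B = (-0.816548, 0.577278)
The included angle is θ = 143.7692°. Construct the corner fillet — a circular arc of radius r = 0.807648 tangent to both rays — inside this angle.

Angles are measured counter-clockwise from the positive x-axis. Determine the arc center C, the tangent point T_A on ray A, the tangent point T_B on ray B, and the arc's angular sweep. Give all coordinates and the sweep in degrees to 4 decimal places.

center=(25.9327,-23.8472) T_A=(25.9464,-24.6547) T_B=(25.4665,-24.5067) sweep=36.2308

bisector direction at 72.8561° = (0.294773,0.955567)
center distance |VC| = r/sin(θ/2) = 0.807648/sin(71.8846°) = 0.849769
C = V + |VC|·bis = (25.9327,-23.8472)
T_A = V + ((C−V)·d_A)·d_A = V + 0.2642·d_A = (25.9464,-24.6547)
T_B = V + ((C−V)·d_B)·d_B = V + 0.2642·d_B = (25.4665,-24.5067)
sweep = 180° − θ = 36.2308°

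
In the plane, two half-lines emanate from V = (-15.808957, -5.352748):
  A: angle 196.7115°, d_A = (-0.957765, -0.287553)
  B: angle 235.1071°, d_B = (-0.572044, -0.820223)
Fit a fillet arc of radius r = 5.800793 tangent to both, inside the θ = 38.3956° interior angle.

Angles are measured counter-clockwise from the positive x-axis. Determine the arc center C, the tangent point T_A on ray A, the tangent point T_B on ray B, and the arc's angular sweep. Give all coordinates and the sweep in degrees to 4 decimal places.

center=(-30.0970,-15.6991) T_A=(-31.7650,-10.1433) T_B=(-25.3390,-19.0174) sweep=141.6044

bisector direction at 215.9093° = (-0.809946,-0.586504)
center distance |VC| = r/sin(θ/2) = 5.800793/sin(19.1978°) = 17.640684
C = V + |VC|·bis = (-30.0970,-15.6991)
T_A = V + ((C−V)·d_A)·d_A = V + 16.6597·d_A = (-31.7650,-10.1433)
T_B = V + ((C−V)·d_B)·d_B = V + 16.6597·d_B = (-25.3390,-19.0174)
sweep = 180° − θ = 141.6044°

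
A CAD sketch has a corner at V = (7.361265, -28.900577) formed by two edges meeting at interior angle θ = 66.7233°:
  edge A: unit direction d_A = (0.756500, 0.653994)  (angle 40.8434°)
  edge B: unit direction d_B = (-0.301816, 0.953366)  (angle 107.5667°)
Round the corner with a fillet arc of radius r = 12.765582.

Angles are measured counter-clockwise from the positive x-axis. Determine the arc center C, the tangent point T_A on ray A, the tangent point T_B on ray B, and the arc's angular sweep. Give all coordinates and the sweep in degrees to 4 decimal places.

center=(13.6799,-6.5636) T_A=(22.0285,-16.2208) T_B=(1.5096,-10.4165) sweep=113.2767

bisector direction at 74.2050° = (0.272195,0.962242)
center distance |VC| = r/sin(θ/2) = 12.765582/sin(33.3616°) = 23.213449
C = V + |VC|·bis = (13.6799,-6.5636)
T_A = V + ((C−V)·d_A)·d_A = V + 19.3882·d_A = (22.0285,-16.2208)
T_B = V + ((C−V)·d_B)·d_B = V + 19.3882·d_B = (1.5096,-10.4165)
sweep = 180° − θ = 113.2767°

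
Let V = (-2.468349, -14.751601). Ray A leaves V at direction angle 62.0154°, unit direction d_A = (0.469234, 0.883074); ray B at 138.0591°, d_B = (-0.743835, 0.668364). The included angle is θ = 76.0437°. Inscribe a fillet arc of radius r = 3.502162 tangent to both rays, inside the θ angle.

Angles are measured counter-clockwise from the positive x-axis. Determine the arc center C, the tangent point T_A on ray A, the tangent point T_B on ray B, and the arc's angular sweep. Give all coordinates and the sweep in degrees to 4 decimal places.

center=(-3.4593,-9.1529) T_A=(-0.3666,-10.7963) T_B=(-5.8000,-11.7580) sweep=103.9563

bisector direction at 100.0373° = (-0.174288,0.984695)
center distance |VC| = r/sin(θ/2) = 3.502162/sin(38.0219°) = 5.685679
C = V + |VC|·bis = (-3.4593,-9.1529)
T_A = V + ((C−V)·d_A)·d_A = V + 4.4790·d_A = (-0.3666,-10.7963)
T_B = V + ((C−V)·d_B)·d_B = V + 4.4790·d_B = (-5.8000,-11.7580)
sweep = 180° − θ = 103.9563°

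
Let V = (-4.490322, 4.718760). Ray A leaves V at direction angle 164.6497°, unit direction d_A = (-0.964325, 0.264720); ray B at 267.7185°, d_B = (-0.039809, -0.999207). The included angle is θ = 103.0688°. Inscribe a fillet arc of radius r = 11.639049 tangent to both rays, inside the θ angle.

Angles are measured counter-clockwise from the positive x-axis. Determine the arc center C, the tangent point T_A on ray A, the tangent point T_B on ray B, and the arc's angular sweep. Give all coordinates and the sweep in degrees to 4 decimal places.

center=(-16.4882,-4.0573) T_A=(-13.4072,7.1665) T_B=(-4.8584,-4.5206) sweep=76.9312

bisector direction at 216.1841° = (-0.807124,-0.590382)
center distance |VC| = r/sin(θ/2) = 11.639049/sin(51.5344°) = 14.865032
C = V + |VC|·bis = (-16.4882,-4.0573)
T_A = V + ((C−V)·d_A)·d_A = V + 9.2467·d_A = (-13.4072,7.1665)
T_B = V + ((C−V)·d_B)·d_B = V + 9.2467·d_B = (-4.8584,-4.5206)
sweep = 180° − θ = 76.9312°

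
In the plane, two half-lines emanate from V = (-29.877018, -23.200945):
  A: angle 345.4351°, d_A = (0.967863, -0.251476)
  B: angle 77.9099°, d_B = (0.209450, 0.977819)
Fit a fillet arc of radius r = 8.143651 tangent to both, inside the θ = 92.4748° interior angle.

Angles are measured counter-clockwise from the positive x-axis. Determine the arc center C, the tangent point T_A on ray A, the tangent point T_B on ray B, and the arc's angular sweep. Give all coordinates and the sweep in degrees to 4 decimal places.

center=(-20.2804,-17.2803) T_A=(-22.3284,-25.1623) T_B=(-28.2435,-15.5747) sweep=87.5252

bisector direction at 31.6725° = (0.851063,0.525063)
center distance |VC| = r/sin(θ/2) = 8.143651/sin(46.2374°) = 11.275986
C = V + |VC|·bis = (-20.2804,-17.2803)
T_A = V + ((C−V)·d_A)·d_A = V + 7.7993·d_A = (-22.3284,-25.1623)
T_B = V + ((C−V)·d_B)·d_B = V + 7.7993·d_B = (-28.2435,-15.5747)
sweep = 180° − θ = 87.5252°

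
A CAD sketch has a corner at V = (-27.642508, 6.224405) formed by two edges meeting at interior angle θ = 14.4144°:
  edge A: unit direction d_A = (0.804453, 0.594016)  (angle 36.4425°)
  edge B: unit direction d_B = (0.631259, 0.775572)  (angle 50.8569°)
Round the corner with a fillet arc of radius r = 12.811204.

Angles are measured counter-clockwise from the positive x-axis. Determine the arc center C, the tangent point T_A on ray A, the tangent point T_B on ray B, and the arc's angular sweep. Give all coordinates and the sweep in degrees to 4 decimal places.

center=(46.2456,76.7094) T_A=(53.8556,66.4034) T_B=(36.3096,84.7966) sweep=165.5856

bisector direction at 43.6497° = (0.723573,0.690247)
center distance |VC| = r/sin(θ/2) = 12.811204/sin(7.2072°) = 102.115558
C = V + |VC|·bis = (46.2456,76.7094)
T_A = V + ((C−V)·d_A)·d_A = V + 101.3087·d_A = (53.8556,66.4034)
T_B = V + ((C−V)·d_B)·d_B = V + 101.3087·d_B = (36.3096,84.7966)
sweep = 180° − θ = 165.5856°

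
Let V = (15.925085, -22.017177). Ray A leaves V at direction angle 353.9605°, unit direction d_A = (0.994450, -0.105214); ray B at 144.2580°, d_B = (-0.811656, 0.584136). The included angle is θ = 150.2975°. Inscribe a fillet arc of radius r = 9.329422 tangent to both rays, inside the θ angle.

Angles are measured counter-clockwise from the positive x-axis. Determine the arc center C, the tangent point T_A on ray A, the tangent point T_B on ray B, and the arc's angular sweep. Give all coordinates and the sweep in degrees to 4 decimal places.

bisector direction at 69.1093° = (0.356587,0.934262)
center distance |VC| = r/sin(θ/2) = 9.329422/sin(75.1488°) = 9.651847
C = V + |VC|·bis = (19.3668,-12.9998)
T_A = V + ((C−V)·d_A)·d_A = V + 2.4739·d_A = (18.3852,-22.2775)
T_B = V + ((C−V)·d_B)·d_B = V + 2.4739·d_B = (13.9172,-20.5721)
sweep = 180° − θ = 29.7025°

center=(19.3668,-12.9998) T_A=(18.3852,-22.2775) T_B=(13.9172,-20.5721) sweep=29.7025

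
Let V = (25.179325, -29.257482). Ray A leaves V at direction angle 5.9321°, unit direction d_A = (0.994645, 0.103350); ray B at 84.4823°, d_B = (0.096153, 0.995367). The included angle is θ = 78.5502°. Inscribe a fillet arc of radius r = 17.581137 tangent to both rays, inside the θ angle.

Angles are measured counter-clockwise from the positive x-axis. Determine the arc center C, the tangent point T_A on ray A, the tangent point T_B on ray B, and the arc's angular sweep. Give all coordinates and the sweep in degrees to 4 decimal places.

center=(44.7462,-9.5486) T_A=(46.5632,-27.0356) T_B=(27.2465,-7.8581) sweep=101.4498

bisector direction at 45.2072° = (0.704545,0.709659)
center distance |VC| = r/sin(θ/2) = 17.581137/sin(39.2751°) = 27.772355
C = V + |VC|·bis = (44.7462,-9.5486)
T_A = V + ((C−V)·d_A)·d_A = V + 21.4990·d_A = (46.5632,-27.0356)
T_B = V + ((C−V)·d_B)·d_B = V + 21.4990·d_B = (27.2465,-7.8581)
sweep = 180° − θ = 101.4498°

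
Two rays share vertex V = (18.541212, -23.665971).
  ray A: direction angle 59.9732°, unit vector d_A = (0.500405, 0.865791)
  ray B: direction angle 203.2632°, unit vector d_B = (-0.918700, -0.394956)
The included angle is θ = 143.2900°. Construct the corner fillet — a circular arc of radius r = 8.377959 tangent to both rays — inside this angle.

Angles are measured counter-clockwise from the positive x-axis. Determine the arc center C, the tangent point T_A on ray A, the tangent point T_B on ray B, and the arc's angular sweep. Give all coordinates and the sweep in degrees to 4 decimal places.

center=(12.6786,-17.0670) T_A=(19.9322,-21.2594) T_B=(15.9875,-24.7638) sweep=36.7100

bisector direction at 131.6182° = (-0.664164,0.747587)
center distance |VC| = r/sin(θ/2) = 8.377959/sin(71.6450°) = 8.827047
C = V + |VC|·bis = (12.6786,-17.0670)
T_A = V + ((C−V)·d_A)·d_A = V + 2.7797·d_A = (19.9322,-21.2594)
T_B = V + ((C−V)·d_B)·d_B = V + 2.7797·d_B = (15.9875,-24.7638)
sweep = 180° − θ = 36.7100°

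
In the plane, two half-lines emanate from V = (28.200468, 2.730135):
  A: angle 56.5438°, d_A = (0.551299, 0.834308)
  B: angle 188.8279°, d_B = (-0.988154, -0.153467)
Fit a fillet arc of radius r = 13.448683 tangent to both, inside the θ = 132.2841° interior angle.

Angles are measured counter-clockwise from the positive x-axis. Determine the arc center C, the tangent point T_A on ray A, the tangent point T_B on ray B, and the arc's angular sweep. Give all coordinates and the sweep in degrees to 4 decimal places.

bisector direction at 122.6859° = (-0.540032,0.841644)
center distance |VC| = r/sin(θ/2) = 13.448683/sin(66.1420°) = 14.705229
C = V + |VC|·bis = (20.2592,15.1067)
T_A = V + ((C−V)·d_A)·d_A = V + 5.9478·d_A = (31.4795,7.6925)
T_B = V + ((C−V)·d_B)·d_B = V + 5.9478·d_B = (22.3231,1.8173)
sweep = 180° − θ = 47.7159°

center=(20.2592,15.1067) T_A=(31.4795,7.6925) T_B=(22.3231,1.8173) sweep=47.7159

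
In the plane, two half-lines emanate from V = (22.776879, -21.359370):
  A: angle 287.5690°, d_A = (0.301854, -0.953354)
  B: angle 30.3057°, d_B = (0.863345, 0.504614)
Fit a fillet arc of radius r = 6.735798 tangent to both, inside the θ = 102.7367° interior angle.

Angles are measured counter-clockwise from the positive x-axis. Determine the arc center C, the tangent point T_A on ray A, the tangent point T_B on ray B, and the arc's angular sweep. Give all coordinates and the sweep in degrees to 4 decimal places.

center=(30.8234,-24.4582) T_A=(24.4018,-26.4915) T_B=(27.4244,-18.6429) sweep=77.2633

bisector direction at 338.9374° = (0.933188,-0.359389)
center distance |VC| = r/sin(θ/2) = 6.735798/sin(51.3683°) = 8.622641
C = V + |VC|·bis = (30.8234,-24.4582)
T_A = V + ((C−V)·d_A)·d_A = V + 5.3832·d_A = (24.4018,-26.4915)
T_B = V + ((C−V)·d_B)·d_B = V + 5.3832·d_B = (27.4244,-18.6429)
sweep = 180° − θ = 77.2633°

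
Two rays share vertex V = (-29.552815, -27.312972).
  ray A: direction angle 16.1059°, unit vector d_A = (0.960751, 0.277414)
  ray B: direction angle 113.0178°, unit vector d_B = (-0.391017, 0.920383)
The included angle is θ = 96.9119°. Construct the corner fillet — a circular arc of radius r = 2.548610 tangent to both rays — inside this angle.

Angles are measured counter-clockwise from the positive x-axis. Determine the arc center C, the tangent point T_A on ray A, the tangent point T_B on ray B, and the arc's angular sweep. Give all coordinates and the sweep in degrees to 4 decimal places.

center=(-28.0902,-24.2379) T_A=(-27.3831,-26.6865) T_B=(-30.4359,-25.2345) sweep=83.0881

bisector direction at 64.5619° = (0.429537,0.903049)
center distance |VC| = r/sin(θ/2) = 2.548610/sin(48.4560°) = 3.405202
C = V + |VC|·bis = (-28.0902,-24.2379)
T_A = V + ((C−V)·d_A)·d_A = V + 2.2583·d_A = (-27.3831,-26.6865)
T_B = V + ((C−V)·d_B)·d_B = V + 2.2583·d_B = (-30.4359,-25.2345)
sweep = 180° − θ = 83.0881°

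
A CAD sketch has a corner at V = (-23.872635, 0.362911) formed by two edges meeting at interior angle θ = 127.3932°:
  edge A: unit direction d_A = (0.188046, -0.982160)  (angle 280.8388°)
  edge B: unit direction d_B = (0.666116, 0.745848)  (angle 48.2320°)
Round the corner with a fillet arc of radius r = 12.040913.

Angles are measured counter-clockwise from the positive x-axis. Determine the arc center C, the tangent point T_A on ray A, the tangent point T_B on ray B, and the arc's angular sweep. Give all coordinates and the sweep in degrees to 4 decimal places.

center=(-10.9273,-3.2185) T_A=(-22.7534,-5.4828) T_B=(-19.9080,4.8021) sweep=52.6068

bisector direction at 344.5354° = (0.963795,-0.266643)
center distance |VC| = r/sin(θ/2) = 12.040913/sin(63.6966°) = 13.431621
C = V + |VC|·bis = (-10.9273,-3.2185)
T_A = V + ((C−V)·d_A)·d_A = V + 5.9519·d_A = (-22.7534,-5.4828)
T_B = V + ((C−V)·d_B)·d_B = V + 5.9519·d_B = (-19.9080,4.8021)
sweep = 180° − θ = 52.6068°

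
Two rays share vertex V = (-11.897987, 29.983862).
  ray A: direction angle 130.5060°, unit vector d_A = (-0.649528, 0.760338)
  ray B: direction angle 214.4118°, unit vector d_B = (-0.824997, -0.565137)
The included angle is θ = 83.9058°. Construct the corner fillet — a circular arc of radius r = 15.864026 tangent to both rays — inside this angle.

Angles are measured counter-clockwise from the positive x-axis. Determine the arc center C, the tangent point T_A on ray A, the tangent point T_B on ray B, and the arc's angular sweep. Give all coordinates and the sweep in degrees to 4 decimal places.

bisector direction at 172.4589° = (-0.991351,0.131237)
center distance |VC| = r/sin(θ/2) = 15.864026/sin(41.9529°) = 23.730088
C = V + |VC|·bis = (-35.4228,33.0981)
T_A = V + ((C−V)·d_A)·d_A = V + 17.6479·d_A = (-23.3608,43.4023)
T_B = V + ((C−V)·d_B)·d_B = V + 17.6479·d_B = (-26.4575,20.0104)
sweep = 180° − θ = 96.0942°

center=(-35.4228,33.0981) T_A=(-23.3608,43.4023) T_B=(-26.4575,20.0104) sweep=96.0942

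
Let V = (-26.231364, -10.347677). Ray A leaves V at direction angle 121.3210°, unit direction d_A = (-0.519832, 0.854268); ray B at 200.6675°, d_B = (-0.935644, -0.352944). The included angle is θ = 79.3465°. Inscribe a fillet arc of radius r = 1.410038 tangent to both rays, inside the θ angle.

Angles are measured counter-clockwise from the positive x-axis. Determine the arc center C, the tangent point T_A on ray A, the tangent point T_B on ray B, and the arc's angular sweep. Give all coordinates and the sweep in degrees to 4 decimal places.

center=(-28.3196,-9.6284) T_A=(-27.1151,-8.8954) T_B=(-27.8220,-10.9477) sweep=100.6535

bisector direction at 160.9942° = (-0.945486,0.325663)
center distance |VC| = r/sin(θ/2) = 1.410038/sin(39.6733°) = 2.208677
C = V + |VC|·bis = (-28.3196,-9.6284)
T_A = V + ((C−V)·d_A)·d_A = V + 1.7000·d_A = (-27.1151,-8.8954)
T_B = V + ((C−V)·d_B)·d_B = V + 1.7000·d_B = (-27.8220,-10.9477)
sweep = 180° − θ = 100.6535°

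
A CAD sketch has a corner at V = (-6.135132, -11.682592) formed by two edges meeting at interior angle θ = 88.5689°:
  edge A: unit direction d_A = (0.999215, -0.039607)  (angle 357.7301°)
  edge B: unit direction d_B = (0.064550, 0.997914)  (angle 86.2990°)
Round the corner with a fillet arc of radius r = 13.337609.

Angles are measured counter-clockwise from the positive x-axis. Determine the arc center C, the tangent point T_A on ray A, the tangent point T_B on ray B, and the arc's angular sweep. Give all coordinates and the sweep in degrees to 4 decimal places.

center=(8.0574,1.1029) T_A=(7.5291,-12.2242) T_B=(-5.2524,1.9639) sweep=91.4311

bisector direction at 42.0145° = (0.742975,0.669319)
center distance |VC| = r/sin(θ/2) = 13.337609/sin(44.2844°) = 19.102274
C = V + |VC|·bis = (8.0574,1.1029)
T_A = V + ((C−V)·d_A)·d_A = V + 13.6750·d_A = (7.5291,-12.2242)
T_B = V + ((C−V)·d_B)·d_B = V + 13.6750·d_B = (-5.2524,1.9639)
sweep = 180° − θ = 91.4311°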